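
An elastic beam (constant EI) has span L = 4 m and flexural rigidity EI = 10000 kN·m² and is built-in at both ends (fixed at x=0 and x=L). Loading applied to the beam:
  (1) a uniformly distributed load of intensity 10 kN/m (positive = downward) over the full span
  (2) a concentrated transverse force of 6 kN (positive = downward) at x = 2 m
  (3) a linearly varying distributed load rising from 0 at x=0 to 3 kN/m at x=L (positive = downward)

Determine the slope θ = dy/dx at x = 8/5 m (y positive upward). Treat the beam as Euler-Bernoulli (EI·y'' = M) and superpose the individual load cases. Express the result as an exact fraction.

Load 1 — uniform load w=10 kN/m over full span:
  θ_1 = -wx(L-x)(L-2x)/(12EI) = -10·(8/5)·(4-(8/5))·(4-2·(8/5))/(12·10000) = -4/15625 rad
Load 2 — point force P=6 kN at a=2 m (b=L-a=2):
  θ_2 = -Pb²x(2aL-(3a+b)x)/(2L³EI)  [x≤a] = -6·2²·(8/5)·(2·2·4-(3·2+2)·(8/5))/(2·4³·10000) = -3/31250 rad
Load 3 — triangular load w₀=3 kN/m (0→w₀ over full span):
  θ_3 = -w₀(2x(L-x)(L-2x)(x+2L)+x²(L-x)²)/(120LEI) = -3·(2·(8/5)·(4-(8/5))·(4-2·(8/5))·((8/5)+2·4)+(8/5)²·(4-(8/5))²)/(120·4·10000) = -18/390625 rad
Superposition: θ = Σ θ_i = -311/781250 rad ≈ -0.000398 rad

θ(8/5) = -311/781250 rad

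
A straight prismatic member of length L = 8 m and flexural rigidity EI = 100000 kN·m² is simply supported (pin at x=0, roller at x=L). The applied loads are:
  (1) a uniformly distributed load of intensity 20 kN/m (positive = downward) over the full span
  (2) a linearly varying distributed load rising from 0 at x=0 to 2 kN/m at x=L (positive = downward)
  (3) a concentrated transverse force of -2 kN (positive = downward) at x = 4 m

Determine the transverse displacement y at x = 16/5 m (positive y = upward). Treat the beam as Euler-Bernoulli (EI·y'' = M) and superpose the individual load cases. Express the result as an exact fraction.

y(16/5) = -510508/48828125 m

Load 1 — uniform load w=20 kN/m over full span:
  y_1 = -wx(L³-2Lx²+x³)/(24EI) = -20·(16/5)·(8³-2·8·(16/5)²+(16/5)³)/(24·100000) = -3968/390625 m
Load 2 — triangular load w₀=2 kN/m (0→w₀ over full span):
  y_2 = -w₀x(7L⁴-10L²x²+3x⁴)/(360LEI) = -2·(16/5)·(7·8⁴-10·8²·(16/5)²+3·(16/5)⁴)/(360·8·100000) = -73024/146484375 m
Load 3 — point force P=-2 kN at a=4 m (b=L-a=4):
  y_3 = -Pbx(L²-b²-x²)/(6LEI)  [x≤a] = -(-2)·4·(16/5)·(8²-4²-(16/5)²)/(6·8·100000) = 236/1171875 m
Superposition: y = Σ y_i = -510508/48828125 m ≈ -0.010455 m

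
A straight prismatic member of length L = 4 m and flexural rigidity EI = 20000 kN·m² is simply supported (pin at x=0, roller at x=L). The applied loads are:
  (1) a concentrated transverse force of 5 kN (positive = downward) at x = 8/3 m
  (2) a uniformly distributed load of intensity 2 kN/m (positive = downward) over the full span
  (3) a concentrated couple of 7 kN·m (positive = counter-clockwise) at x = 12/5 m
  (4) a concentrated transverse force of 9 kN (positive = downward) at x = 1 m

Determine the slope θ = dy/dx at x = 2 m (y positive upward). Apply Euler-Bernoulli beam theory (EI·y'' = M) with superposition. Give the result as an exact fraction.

θ(2) = 25613/324000000 rad

Load 1 — point force P=5 kN at a=8/3 m (b=L-a=4/3):
  θ_1 = -Pb(L²-b²-3x²)/(6LEI)  [x≤a] = -5·(4/3)·(4²-(4/3)²-3·2²)/(6·4·20000) = -1/32400 rad
Load 2 — uniform load w=2 kN/m over full span:
  θ_2 = -w(L³-6Lx²+4x³)/(24EI) = -2·(4³-6·4·2²+4·2³)/(24·20000) = 0 rad
Load 3 — applied couple M₀=7 kN·m at a=12/5 m (b=L-a=8/5):
  θ_3 = (M₀x²/(2L)+C₁)/EI  [x≤a] with C₁=M₀(3b²-L²)/(6L)=-182/75 = (7·2²/(2·4)+(-182/75))/20000 = 161/3000000 rad
Load 4 — point force P=9 kN at a=1 m (b=L-a=3):
  θ_4 = -Pa(2L²-6Lx+3x²+a²)/(6LEI)  [x>a] = -9·1·(2·4²-6·4·2+3·2²+1²)/(6·4·20000) = 9/160000 rad
Superposition: θ = Σ θ_i = 25613/324000000 rad ≈ 0.000079 rad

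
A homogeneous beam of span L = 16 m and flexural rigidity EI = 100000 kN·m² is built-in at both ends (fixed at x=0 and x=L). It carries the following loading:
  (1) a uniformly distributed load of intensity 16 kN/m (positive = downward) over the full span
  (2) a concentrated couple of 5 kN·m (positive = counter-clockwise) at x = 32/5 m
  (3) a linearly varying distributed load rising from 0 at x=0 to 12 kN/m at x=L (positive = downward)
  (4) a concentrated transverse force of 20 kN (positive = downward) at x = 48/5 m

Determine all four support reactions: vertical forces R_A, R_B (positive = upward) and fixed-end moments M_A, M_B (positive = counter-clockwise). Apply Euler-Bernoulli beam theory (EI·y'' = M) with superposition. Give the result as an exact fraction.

Load 1 — uniform load w=16 kN/m over full span:
  R_A = wL/2 = 16·16/2 = 128 kN
  M_A = wL²/12 = 16·16²/12 = 1024/3 kN·m
  R_B = wL/2 = 16·16/2 = 128 kN
  M_B = -wL²/12 = -16·16²/12 = -1024/3 kN·m
Load 2 — applied couple M₀=5 kN·m at a=32/5 m (b=L-a=48/5):
  R_A = 6M₀ab/L³ = 6·5·(32/5)·(48/5)/16³ = 9/20 kN
  M_A = M₀b(2a-b)/L² = 5·(48/5)·(2·(32/5)-(48/5))/16² = 3/5 kN·m
  R_B = -6M₀ab/L³ = -6·5·(32/5)·(48/5)/16³ = -9/20 kN
  M_B = M₀a(2b-a)/L² = 5·(32/5)·(2·(48/5)-(32/5))/16² = 8/5 kN·m
Load 3 — triangular load w₀=12 kN/m (0→w₀ over full span):
  R_A = 3w₀L/20 = 3·12·16/20 = 144/5 kN
  M_A = w₀L²/30 = 12·16²/30 = 512/5 kN·m
  R_B = 7w₀L/20 = 7·12·16/20 = 336/5 kN
  M_B = -w₀L²/20 = -12·16²/20 = -768/5 kN·m
Load 4 — point force P=20 kN at a=48/5 m (b=L-a=32/5):
  R_A = Pb²(3a+b)/L³ = 20·(32/5)²·(3·(48/5)+(32/5))/16³ = 176/25 kN
  M_A = Pab²/L² = 20·(48/5)·(32/5)²/16² = 768/25 kN·m
  R_B = Pa²(a+3b)/L³ = 20·(48/5)²·((48/5)+3·(32/5))/16³ = 324/25 kN
  M_B = -Pa²b/L² = -20·(48/5)²·(32/5)/16² = -1152/25 kN·m
Superposition: R_A = 16429/100 kN, M_A = 35629/75 kN·m, R_B = 20771/100 kN, M_B = -40456/75 kN·m

R_A = 16429/100 kN, M_A = 35629/75 kN·m, R_B = 20771/100 kN, M_B = -40456/75 kN·m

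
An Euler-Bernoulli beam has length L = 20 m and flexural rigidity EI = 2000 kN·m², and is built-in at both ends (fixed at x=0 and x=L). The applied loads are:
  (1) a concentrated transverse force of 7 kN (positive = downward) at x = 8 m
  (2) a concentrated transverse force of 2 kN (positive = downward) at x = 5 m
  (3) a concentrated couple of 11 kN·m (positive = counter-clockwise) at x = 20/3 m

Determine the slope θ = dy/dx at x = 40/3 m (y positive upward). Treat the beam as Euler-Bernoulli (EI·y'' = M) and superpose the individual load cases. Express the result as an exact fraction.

θ(40/3) = 2177/135000 rad

Load 1 — point force P=7 kN at a=8 m (b=L-a=12):
  θ_1 = Pa²(L-x)(2bL-(3b+a)(L-x))/(2L³EI)  [x>a] = 7·8²·(20-(40/3))·(2·12·20-(3·12+8)·(20-(40/3)))/(2·20³·2000) = 98/5625 rad
Load 2 — point force P=2 kN at a=5 m (b=L-a=15):
  θ_2 = Pa²(L-x)(2bL-(3b+a)(L-x))/(2L³EI)  [x>a] = 2·5²·(20-(40/3))·(2·15·20-(3·15+5)·(20-(40/3)))/(2·20³·2000) = 1/360 rad
Load 3 — applied couple M₀=11 kN·m at a=20/3 m (b=L-a=40/3):
  θ_3 = (R_Ax²/2 - M_Ax - M₀(x-a))/EI  [x>a] with R_A=11/15, M_A=0 = ((11/15)·(40/3)²/2 - 0·(40/3) - 11·((40/3)-(20/3)))/2000 = -11/2700 rad
Superposition: θ = Σ θ_i = 2177/135000 rad ≈ 0.016126 rad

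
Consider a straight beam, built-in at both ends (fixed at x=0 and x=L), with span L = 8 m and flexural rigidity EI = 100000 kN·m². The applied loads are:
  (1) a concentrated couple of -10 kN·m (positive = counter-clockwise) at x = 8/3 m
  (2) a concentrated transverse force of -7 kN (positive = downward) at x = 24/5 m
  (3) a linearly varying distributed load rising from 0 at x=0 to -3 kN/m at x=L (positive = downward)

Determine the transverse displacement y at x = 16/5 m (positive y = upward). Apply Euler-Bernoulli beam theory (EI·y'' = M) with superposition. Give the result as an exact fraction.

Load 1 — applied couple M₀=-10 kN·m at a=8/3 m (b=L-a=16/3):
  y_1 = (R_Ax³/6 - M_Ax²/2 - M₀(x-a)²/2)/EI  [x>a] with R_A=-5/3, M_A=0 = ((-5/3)·(16/5)³/6 - 0·(16/5)²/2 - (-10)·((16/5)-(8/3))²/2)/100000 = -6/78125 m
Load 2 — point force P=-7 kN at a=24/5 m (b=L-a=16/5):
  y_2 = -Pb²x²(3aL-(3a+b)x)/(6L³EI)  [x≤a] = -(-7)·(16/5)²·(16/5)²·(3·(24/5)·8-(3·(24/5)+(16/5))·(16/5))/(6·8³·100000) = 20608/146484375 m
Load 3 — triangular load w₀=-3 kN/m (0→w₀ over full span):
  y_3 = -w₀x²(L-x)²(x+2L)/(120LEI) = -(-3)·(16/5)²·(8-(16/5))²·((16/5)+2·8)/(120·8·100000) = 6912/48828125 m
Superposition: y = Σ y_i = 30094/146484375 m ≈ 0.000205 m

y(16/5) = 30094/146484375 m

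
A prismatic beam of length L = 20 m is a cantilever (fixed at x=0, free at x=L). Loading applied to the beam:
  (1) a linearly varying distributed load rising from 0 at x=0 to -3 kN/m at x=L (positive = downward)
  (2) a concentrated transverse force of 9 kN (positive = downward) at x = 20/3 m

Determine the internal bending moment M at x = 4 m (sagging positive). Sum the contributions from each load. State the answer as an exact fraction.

Load 1 — triangular load w₀=-3 kN/m (0→w₀ over full span):
  M_1 = w₀Lx/2 - w₀L²/3 - w₀x³/(6L) = (-3)·20·4/2 - (-3)·20²/3 - (-3)·4³/(6·20) = 1408/5 kN·m
Load 2 — point force P=9 kN at a=20/3 m (b=L-a=40/3):
  M_2 = -P(a-x)  [x≤a] = -9·((20/3)-4) = -24 kN·m
Superposition: M = Σ M_i = 1288/5 kN·m ≈ 257.600000 kN·m

M(4) = 1288/5 kN·m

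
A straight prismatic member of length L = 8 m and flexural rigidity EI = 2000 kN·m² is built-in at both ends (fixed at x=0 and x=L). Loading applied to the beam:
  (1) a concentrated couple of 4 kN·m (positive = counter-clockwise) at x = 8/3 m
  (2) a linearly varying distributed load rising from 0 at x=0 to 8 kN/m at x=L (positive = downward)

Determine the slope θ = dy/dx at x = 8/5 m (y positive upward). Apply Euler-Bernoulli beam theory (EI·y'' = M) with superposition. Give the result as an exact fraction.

θ(8/5) = -564/78125 rad

Load 1 — applied couple M₀=4 kN·m at a=8/3 m (b=L-a=16/3):
  θ_1 = (R_Ax²/2 - M_Ax)/EI  [x≤a] with R_A=2/3, M_A=0 = ((2/3)·(8/5)²/2 - 0·(8/5))/2000 = 4/9375 rad
Load 2 — triangular load w₀=8 kN/m (0→w₀ over full span):
  θ_2 = -w₀(2x(L-x)(L-2x)(x+2L)+x²(L-x)²)/(120LEI) = -8·(2·(8/5)·(8-(8/5))·(8-2·(8/5))·((8/5)+2·8)+(8/5)²·(8-(8/5))²)/(120·8·2000) = -1792/234375 rad
Superposition: θ = Σ θ_i = -564/78125 rad ≈ -0.007219 rad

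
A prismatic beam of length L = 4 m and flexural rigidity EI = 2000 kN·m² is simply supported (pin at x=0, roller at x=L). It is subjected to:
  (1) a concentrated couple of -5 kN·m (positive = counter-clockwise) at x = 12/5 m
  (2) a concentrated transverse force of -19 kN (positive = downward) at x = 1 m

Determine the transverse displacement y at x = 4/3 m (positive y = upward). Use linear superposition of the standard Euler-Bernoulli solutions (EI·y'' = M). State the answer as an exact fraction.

y(4/3) = 7481/810000 m

Load 1 — applied couple M₀=-5 kN·m at a=12/5 m (b=L-a=8/5):
  y_1 = (M₀x³/(6L)+C₁x)/EI  [x≤a] with C₁=M₀(3b²-L²)/(6L)=26/15 = ((-5)·(4/3)³/(6·4)+(26/15)·(4/3))/2000 = 46/50625 m
Load 2 — point force P=-19 kN at a=1 m (b=L-a=3):
  y_2 = -Pa(L-x)(2Lx-a²-x²)/(6LEI)  [x>a] = -(-19)·1·(4-(4/3))·(2·4·(4/3)-1²-(4/3)²)/(6·4·2000) = 1349/162000 m
Superposition: y = Σ y_i = 7481/810000 m ≈ 0.009236 m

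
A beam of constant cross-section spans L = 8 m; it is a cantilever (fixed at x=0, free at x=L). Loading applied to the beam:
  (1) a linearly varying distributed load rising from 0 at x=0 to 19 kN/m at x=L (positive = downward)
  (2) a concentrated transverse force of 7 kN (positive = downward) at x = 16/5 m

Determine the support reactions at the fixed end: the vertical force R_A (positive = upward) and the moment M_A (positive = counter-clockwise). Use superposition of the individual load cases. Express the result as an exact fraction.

Load 1 — triangular load w₀=19 kN/m (0→w₀ over full span):
  R_A = w₀L/2 = 19·8/2 = 76 kN
  M_A = w₀L²/3 = 19·8²/3 = 1216/3 kN·m
Load 2 — point force P=7 kN at a=16/5 m (b=L-a=24/5):
  R_A = P = 7 kN
  M_A = Pa = 7·(16/5) = 112/5 kN·m
Superposition: R_A = 83 kN, M_A = 6416/15 kN·m

R_A = 83 kN, M_A = 6416/15 kN·m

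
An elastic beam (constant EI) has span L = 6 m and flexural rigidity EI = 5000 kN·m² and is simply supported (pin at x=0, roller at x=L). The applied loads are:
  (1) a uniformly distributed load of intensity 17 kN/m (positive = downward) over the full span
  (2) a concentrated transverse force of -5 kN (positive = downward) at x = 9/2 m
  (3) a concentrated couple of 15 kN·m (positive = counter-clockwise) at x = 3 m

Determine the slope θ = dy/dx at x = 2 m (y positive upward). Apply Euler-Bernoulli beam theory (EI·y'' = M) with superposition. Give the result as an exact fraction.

θ(2) = -6517/480000 rad

Load 1 — uniform load w=17 kN/m over full span:
  θ_1 = -w(L³-6Lx²+4x³)/(24EI) = -17·(6³-6·6·2²+4·2³)/(24·5000) = -221/15000 rad
Load 2 — point force P=-5 kN at a=9/2 m (b=L-a=3/2):
  θ_2 = -Pb(L²-b²-3x²)/(6LEI)  [x≤a] = -(-5)·(3/2)·(6²-(3/2)²-3·2²)/(6·6·5000) = 29/32000 rad
Load 3 — applied couple M₀=15 kN·m at a=3 m (b=L-a=3):
  θ_3 = (M₀x²/(2L)+C₁)/EI  [x≤a] with C₁=M₀(3b²-L²)/(6L)=-15/4 = (15·2²/(2·6)+(-15/4))/5000 = 1/4000 rad
Superposition: θ = Σ θ_i = -6517/480000 rad ≈ -0.013577 rad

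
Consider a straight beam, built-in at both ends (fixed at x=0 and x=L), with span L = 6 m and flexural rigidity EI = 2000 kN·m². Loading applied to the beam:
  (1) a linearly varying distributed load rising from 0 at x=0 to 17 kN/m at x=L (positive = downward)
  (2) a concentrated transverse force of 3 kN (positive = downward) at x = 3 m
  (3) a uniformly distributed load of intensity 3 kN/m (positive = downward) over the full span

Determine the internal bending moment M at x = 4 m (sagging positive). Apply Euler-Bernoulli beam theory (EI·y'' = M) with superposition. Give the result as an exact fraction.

M(4) = 2579/180 kN·m

Load 1 — triangular load w₀=17 kN/m (0→w₀ over full span):
  M_1 = 3w₀Lx/20 - w₀L²/30 - w₀x³/(6L) = 3·17·6·4/20 - 17·6²/30 - 17·4³/(6·6) = 476/45 kN·m
Load 2 — point force P=3 kN at a=3 m (b=L-a=3):
  M_2 = Pa²(a+3b)(L-x)/L³ - Pa²b/L²  [x>a] = 3·3²·(3+3·3)·(6-4)/6³ - 3·3²·3/6² = 3/4 kN·m
Load 3 — uniform load w=3 kN/m over full span:
  M_3 = wLx/2 - wL²/12 - wx²/2 = 3·6·4/2 - 3·6²/12 - 3·4²/2 = 3 kN·m
Superposition: M = Σ M_i = 2579/180 kN·m ≈ 14.327778 kN·m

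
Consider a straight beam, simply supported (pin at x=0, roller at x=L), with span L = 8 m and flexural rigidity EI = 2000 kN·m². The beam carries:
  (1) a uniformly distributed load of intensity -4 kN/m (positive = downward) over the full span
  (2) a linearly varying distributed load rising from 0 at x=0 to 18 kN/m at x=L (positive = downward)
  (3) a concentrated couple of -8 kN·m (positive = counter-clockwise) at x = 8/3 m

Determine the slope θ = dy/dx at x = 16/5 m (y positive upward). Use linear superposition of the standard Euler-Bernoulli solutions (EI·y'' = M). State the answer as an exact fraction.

θ(16/5) = -15926/703125 rad

Load 1 — uniform load w=-4 kN/m over full span:
  θ_1 = -w(L³-6Lx²+4x³)/(24EI) = -(-4)·(8³-6·8·(16/5)²+4·(16/5)³)/(24·2000) = 592/46875 rad
Load 2 — triangular load w₀=18 kN/m (0→w₀ over full span):
  θ_2 = -w₀(7L⁴-30L²x²+15x⁴)/(360LEI) = -18·(7·8⁴-30·8²·(16/5)²+15·(16/5)⁴)/(360·8·2000) = -2584/78125 rad
Load 3 — applied couple M₀=-8 kN·m at a=8/3 m (b=L-a=16/3):
  θ_3 = (M₀x²/(2L)-M₀(x-a)+C₁)/EI  [x>a] with C₁=M₀(3b²-L²)/(6L)=-32/9 = ((-8)·(16/5)²/(2·8)-(-8)·((16/5)-(8/3))+(-32/9))/2000 = -62/28125 rad
Superposition: θ = Σ θ_i = -15926/703125 rad ≈ -0.022650 rad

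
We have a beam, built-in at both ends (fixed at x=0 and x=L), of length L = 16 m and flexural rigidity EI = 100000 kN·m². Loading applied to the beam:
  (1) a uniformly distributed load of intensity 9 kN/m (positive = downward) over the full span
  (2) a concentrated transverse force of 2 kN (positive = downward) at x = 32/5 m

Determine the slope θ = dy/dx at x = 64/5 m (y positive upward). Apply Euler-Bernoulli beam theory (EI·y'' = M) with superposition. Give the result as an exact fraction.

θ(64/5) = 29408/9765625 rad

Load 1 — uniform load w=9 kN/m over full span:
  θ_1 = -wx(L-x)(L-2x)/(12EI) = -9·(64/5)·(16-(64/5))·(16-2·(64/5))/(12·100000) = 1152/390625 rad
Load 2 — point force P=2 kN at a=32/5 m (b=L-a=48/5):
  θ_2 = Pa²(L-x)(2bL-(3b+a)(L-x))/(2L³EI)  [x>a] = 2·(32/5)²·(16-(64/5))·(2·(48/5)·16-(3·(48/5)+(32/5))·(16-(64/5)))/(2·16³·100000) = 608/9765625 rad
Superposition: θ = Σ θ_i = 29408/9765625 rad ≈ 0.003011 rad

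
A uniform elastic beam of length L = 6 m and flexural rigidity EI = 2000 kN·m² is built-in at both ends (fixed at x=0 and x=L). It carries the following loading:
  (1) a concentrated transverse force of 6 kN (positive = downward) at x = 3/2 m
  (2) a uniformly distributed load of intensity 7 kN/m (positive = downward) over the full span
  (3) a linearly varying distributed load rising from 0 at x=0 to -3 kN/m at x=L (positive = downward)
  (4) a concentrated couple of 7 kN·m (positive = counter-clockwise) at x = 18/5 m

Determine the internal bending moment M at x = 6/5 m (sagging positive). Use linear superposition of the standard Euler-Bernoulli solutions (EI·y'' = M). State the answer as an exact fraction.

Load 1 — point force P=6 kN at a=3/2 m (b=L-a=9/2):
  M_1 = Pb²(3a+b)x/L³ - Pab²/L²  [x≤a] = 6·(9/2)²·(3·(3/2)+(9/2))·(6/5)/6³ - 6·(3/2)·(9/2)²/6² = 81/80 kN·m
Load 2 — uniform load w=7 kN/m over full span:
  M_2 = wLx/2 - wL²/12 - wx²/2 = 7·6·(6/5)/2 - 7·6²/12 - 7·(6/5)²/2 = -21/25 kN·m
Load 3 — triangular load w₀=-3 kN/m (0→w₀ over full span):
  M_3 = 3w₀Lx/20 - w₀L²/30 - w₀x³/(6L) = 3·(-3)·6·(6/5)/20 - (-3)·6²/30 - (-3)·(6/5)³/(6·6) = 63/125 kN·m
Load 4 — applied couple M₀=7 kN·m at a=18/5 m (b=L-a=12/5):
  M_4 = R_Ax - M_A  [x≤a] with R_A=42/25, M_A=56/25 = (42/25)·(6/5) - (56/25) = -28/125 kN·m
Superposition: M = Σ M_i = 181/400 kN·m ≈ 0.452500 kN·m

M(6/5) = 181/400 kN·m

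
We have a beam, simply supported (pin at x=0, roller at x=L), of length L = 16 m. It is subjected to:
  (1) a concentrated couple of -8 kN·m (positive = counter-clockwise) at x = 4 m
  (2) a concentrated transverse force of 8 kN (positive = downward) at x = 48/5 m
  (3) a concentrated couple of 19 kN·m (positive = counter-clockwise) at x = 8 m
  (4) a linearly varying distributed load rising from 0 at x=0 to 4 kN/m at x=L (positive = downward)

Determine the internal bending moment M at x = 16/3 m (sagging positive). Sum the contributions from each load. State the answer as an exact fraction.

M(16/3) = 32117/405 kN·m

Load 1 — applied couple M₀=-8 kN·m at a=4 m (b=L-a=12):
  M_1 = M₀x/L - M₀  [x>a] = (-8)·(16/3)/16 - (-8) = 16/3 kN·m
Load 2 — point force P=8 kN at a=48/5 m (b=L-a=32/5):
  M_2 = Pbx/L  [x≤a] = 8·(32/5)·(16/3)/16 = 256/15 kN·m
Load 3 — applied couple M₀=19 kN·m at a=8 m (b=L-a=8):
  M_3 = M₀x/L  [x≤a] = 19·(16/3)/16 = 19/3 kN·m
Load 4 — triangular load w₀=4 kN/m (0→w₀ over full span):
  M_4 = w₀Lx/6 - w₀x³/(6L) = 4·16·(16/3)/6 - 4·(16/3)³/(6·16) = 4096/81 kN·m
Superposition: M = Σ M_i = 32117/405 kN·m ≈ 79.301235 kN·m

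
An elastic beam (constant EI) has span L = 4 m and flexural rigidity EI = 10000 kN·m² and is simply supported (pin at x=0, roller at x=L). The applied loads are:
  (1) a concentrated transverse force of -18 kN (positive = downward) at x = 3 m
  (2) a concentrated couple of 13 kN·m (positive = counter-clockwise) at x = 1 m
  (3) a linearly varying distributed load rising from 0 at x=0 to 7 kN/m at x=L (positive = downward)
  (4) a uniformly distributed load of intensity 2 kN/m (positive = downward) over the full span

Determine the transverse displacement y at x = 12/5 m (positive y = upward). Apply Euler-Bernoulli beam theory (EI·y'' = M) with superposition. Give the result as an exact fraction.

y(12/5) = 187859/234375000 m

Load 1 — point force P=-18 kN at a=3 m (b=L-a=1):
  y_1 = -Pbx(L²-b²-x²)/(6LEI)  [x≤a] = -(-18)·1·(12/5)·(4²-1²-(12/5)²)/(6·4·10000) = 2079/1250000 m
Load 2 — applied couple M₀=13 kN·m at a=1 m (b=L-a=3):
  y_2 = (M₀x³/(6L)-M₀(x-a)²/2+C₁x)/EI  [x>a] with C₁=M₀(3b²-L²)/(6L)=143/24 = (13·(12/5)³/(6·4)-13·((12/5)-1)²/2+(143/24)·(12/5))/10000 = 1131/1250000 m
Load 3 — triangular load w₀=7 kN/m (0→w₀ over full span):
  y_3 = -w₀x(7L⁴-10L²x²+3x⁴)/(360LEI) = -7·(12/5)·(7·4⁴-10·4²·(12/5)²+3·(12/5)⁴)/(360·4·10000) = -33152/29296875 m
Load 4 — uniform load w=2 kN/m over full span:
  y_4 = -wx(L³-2Lx²+x³)/(24EI) = -2·(12/5)·(4³-2·4·(12/5)²+(12/5)³)/(24·10000) = -248/390625 m
Superposition: y = Σ y_i = 187859/234375000 m ≈ 0.000802 m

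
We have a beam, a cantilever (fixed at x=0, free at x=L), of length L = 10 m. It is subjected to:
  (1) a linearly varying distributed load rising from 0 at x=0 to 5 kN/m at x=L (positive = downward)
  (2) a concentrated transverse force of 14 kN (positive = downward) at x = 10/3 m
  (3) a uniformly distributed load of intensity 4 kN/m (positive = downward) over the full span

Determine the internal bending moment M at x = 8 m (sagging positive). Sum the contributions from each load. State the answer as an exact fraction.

M(8) = -52/3 kN·m

Load 1 — triangular load w₀=5 kN/m (0→w₀ over full span):
  M_1 = w₀Lx/2 - w₀L²/3 - w₀x³/(6L) = 5·10·8/2 - 5·10²/3 - 5·8³/(6·10) = -28/3 kN·m
Load 2 — point force P=14 kN at a=10/3 m (b=L-a=20/3):
  M_2 = 0  [x>a] = 0 kN·m
Load 3 — uniform load w=4 kN/m over full span:
  M_3 = -w(L-x)²/2 = -4·(10-8)²/2 = -8 kN·m
Superposition: M = Σ M_i = -52/3 kN·m ≈ -17.333333 kN·m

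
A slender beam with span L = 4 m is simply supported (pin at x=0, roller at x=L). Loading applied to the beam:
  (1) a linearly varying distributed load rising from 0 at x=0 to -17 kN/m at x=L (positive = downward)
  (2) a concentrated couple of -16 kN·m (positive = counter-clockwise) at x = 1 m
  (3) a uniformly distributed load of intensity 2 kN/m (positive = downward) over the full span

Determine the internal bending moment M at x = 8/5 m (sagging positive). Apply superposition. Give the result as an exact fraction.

Load 1 — triangular load w₀=-17 kN/m (0→w₀ over full span):
  M_1 = w₀Lx/6 - w₀x³/(6L) = (-17)·4·(8/5)/6 - (-17)·(8/5)³/(6·4) = -1904/125 kN·m
Load 2 — applied couple M₀=-16 kN·m at a=1 m (b=L-a=3):
  M_2 = M₀x/L - M₀  [x>a] = (-16)·(8/5)/4 - (-16) = 48/5 kN·m
Load 3 — uniform load w=2 kN/m over full span:
  M_3 = wx(L-x)/2 = 2·(8/5)·(4-(8/5))/2 = 96/25 kN·m
Superposition: M = Σ M_i = -224/125 kN·m ≈ -1.792000 kN·m

M(8/5) = -224/125 kN·m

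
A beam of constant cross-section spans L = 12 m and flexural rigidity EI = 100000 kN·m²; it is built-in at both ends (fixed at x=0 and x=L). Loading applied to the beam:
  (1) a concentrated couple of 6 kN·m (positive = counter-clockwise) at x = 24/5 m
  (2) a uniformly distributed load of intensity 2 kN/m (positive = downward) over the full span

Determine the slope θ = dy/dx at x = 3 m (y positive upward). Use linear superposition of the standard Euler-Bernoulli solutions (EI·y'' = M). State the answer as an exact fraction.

Load 1 — applied couple M₀=6 kN·m at a=24/5 m (b=L-a=36/5):
  θ_1 = (R_Ax²/2 - M_Ax)/EI  [x≤a] with R_A=18/25, M_A=18/25 = ((18/25)·3²/2 - (18/25)·3)/100000 = 27/2500000 rad
Load 2 — uniform load w=2 kN/m over full span:
  θ_2 = -wx(L-x)(L-2x)/(12EI) = -2·3·(12-3)·(12-2·3)/(12·100000) = -27/100000 rad
Superposition: θ = Σ θ_i = -81/312500 rad ≈ -0.000259 rad

θ(3) = -81/312500 rad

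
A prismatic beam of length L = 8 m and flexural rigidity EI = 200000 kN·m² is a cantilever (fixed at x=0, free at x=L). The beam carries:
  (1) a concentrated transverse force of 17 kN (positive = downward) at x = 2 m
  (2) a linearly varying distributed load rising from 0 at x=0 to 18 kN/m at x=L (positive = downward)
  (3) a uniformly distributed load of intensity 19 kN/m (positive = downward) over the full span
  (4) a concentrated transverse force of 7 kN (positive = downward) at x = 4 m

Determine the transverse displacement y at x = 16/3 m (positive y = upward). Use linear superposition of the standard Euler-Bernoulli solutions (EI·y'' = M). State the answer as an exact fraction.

y(16/3) = -2900491/60750000 m

Load 1 — point force P=17 kN at a=2 m (b=L-a=6):
  y_1 = -Pa²(3x-a)/(6EI)  [x>a] = -17·2²·(3·(16/3)-2)/(6·200000) = -119/150000 m
Load 2 — triangular load w₀=18 kN/m (0→w₀ over full span):
  y_2 = (w₀Lx³/12-w₀L²x²/6-w₀x⁵/(120L))/EI = (18·8·(16/3)³/12-18·8²·(16/3)²/6-18·(16/3)⁵/(120·8))/200000 = -23552/1265625 m
Load 3 — uniform load w=19 kN/m over full span:
  y_3 = -wx²(x²-4Lx+6L²)/(24EI) = -19·(16/3)²·((16/3)²-4·8·(16/3)+6·8²)/(24·200000) = -20672/759375 m
Load 4 — point force P=7 kN at a=4 m (b=L-a=4):
  y_4 = -Pa²(3x-a)/(6EI)  [x>a] = -7·4²·(3·(16/3)-4)/(6·200000) = -7/6250 m
Superposition: y = Σ y_i = -2900491/60750000 m ≈ -0.047745 m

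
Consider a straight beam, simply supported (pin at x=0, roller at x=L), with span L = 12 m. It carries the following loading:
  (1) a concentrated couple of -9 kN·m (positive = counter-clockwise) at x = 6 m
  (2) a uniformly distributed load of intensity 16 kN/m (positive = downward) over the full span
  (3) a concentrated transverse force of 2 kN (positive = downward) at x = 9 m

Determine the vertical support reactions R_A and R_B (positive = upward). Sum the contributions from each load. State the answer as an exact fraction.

Load 1 — applied couple M₀=-9 kN·m at a=6 m (b=L-a=6):
  R_A = M₀/L = (-9)/12 = -3/4 kN
  R_B = -M₀/L = -(-9)/12 = 3/4 kN
Load 2 — uniform load w=16 kN/m over full span:
  R_A = wL/2 = 16·12/2 = 96 kN
  R_B = wL/2 = 16·12/2 = 96 kN
Load 3 — point force P=2 kN at a=9 m (b=L-a=3):
  R_A = Pb/L = 2·3/12 = 1/2 kN
  R_B = Pa/L = 2·9/12 = 3/2 kN
Superposition: R_A = 383/4 kN, R_B = 393/4 kN

R_A = 383/4 kN, R_B = 393/4 kN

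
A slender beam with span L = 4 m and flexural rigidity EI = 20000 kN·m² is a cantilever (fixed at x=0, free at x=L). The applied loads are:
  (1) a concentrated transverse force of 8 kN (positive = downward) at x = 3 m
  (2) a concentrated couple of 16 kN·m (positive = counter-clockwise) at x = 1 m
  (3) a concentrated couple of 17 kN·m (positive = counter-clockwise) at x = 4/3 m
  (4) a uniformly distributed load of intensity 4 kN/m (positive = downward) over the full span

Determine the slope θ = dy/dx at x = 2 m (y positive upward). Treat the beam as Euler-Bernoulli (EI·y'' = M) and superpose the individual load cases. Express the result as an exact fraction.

Load 1 — point force P=8 kN at a=3 m (b=L-a=1):
  θ_1 = -Px(2a-x)/(2EI)  [x≤a] = -8·2·(2·3-2)/(2·20000) = -1/625 rad
Load 2 — applied couple M₀=16 kN·m at a=1 m (b=L-a=3):
  θ_2 = M₀a/EI  [x>a] = 16·1/20000 = 1/1250 rad
Load 3 — applied couple M₀=17 kN·m at a=4/3 m (b=L-a=8/3):
  θ_3 = M₀a/EI  [x>a] = 17·(4/3)/20000 = 17/15000 rad
Load 4 — uniform load w=4 kN/m over full span:
  θ_4 = -wx(x²-3Lx+3L²)/(6EI) = -4·2·(2²-3·4·2+3·4²)/(6·20000) = -7/3750 rad
Superposition: θ = Σ θ_i = -23/15000 rad ≈ -0.001533 rad

θ(2) = -23/15000 rad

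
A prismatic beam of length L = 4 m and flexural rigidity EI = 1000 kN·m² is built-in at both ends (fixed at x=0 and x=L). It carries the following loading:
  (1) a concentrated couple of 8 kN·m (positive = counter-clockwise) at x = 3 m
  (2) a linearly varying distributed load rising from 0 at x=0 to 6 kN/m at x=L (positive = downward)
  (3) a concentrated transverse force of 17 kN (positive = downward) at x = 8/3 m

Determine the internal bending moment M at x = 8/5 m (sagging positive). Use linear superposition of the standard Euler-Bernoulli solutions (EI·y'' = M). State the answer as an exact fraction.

Load 1 — applied couple M₀=8 kN·m at a=3 m (b=L-a=1):
  M_1 = R_Ax - M_A  [x≤a] with R_A=9/4, M_A=5/2 = (9/4)·(8/5) - (5/2) = 11/10 kN·m
Load 2 — triangular load w₀=6 kN/m (0→w₀ over full span):
  M_2 = 3w₀Lx/20 - w₀L²/30 - w₀x³/(6L) = 3·6·4·(8/5)/20 - 6·4²/30 - 6·(8/5)³/(6·4) = 192/125 kN·m
Load 3 — point force P=17 kN at a=8/3 m (b=L-a=4/3):
  M_3 = Pb²(3a+b)x/L³ - Pab²/L²  [x≤a] = 17·(4/3)²·(3·(8/3)+(4/3))·(8/5)/4³ - 17·(8/3)·(4/3)²/4² = 272/135 kN·m
Superposition: M = Σ M_i = 31393/6750 kN·m ≈ 4.650815 kN·m

M(8/5) = 31393/6750 kN·m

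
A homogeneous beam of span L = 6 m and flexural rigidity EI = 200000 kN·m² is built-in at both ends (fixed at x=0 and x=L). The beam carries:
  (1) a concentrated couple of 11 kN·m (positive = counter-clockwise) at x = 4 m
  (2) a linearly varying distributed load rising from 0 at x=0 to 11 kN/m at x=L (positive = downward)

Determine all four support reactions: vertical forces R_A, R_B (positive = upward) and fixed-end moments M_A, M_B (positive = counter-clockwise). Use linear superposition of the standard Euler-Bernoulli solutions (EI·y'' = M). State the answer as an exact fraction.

R_A = 1111/90 kN, M_A = 253/15 kN·m, R_B = 1859/90 kN, M_B = -99/5 kN·m

Load 1 — applied couple M₀=11 kN·m at a=4 m (b=L-a=2):
  R_A = 6M₀ab/L³ = 6·11·4·2/6³ = 22/9 kN
  M_A = M₀b(2a-b)/L² = 11·2·(2·4-2)/6² = 11/3 kN·m
  R_B = -6M₀ab/L³ = -6·11·4·2/6³ = -22/9 kN
  M_B = M₀a(2b-a)/L² = 11·4·(2·2-4)/6² = 0 kN·m
Load 2 — triangular load w₀=11 kN/m (0→w₀ over full span):
  R_A = 3w₀L/20 = 3·11·6/20 = 99/10 kN
  M_A = w₀L²/30 = 11·6²/30 = 66/5 kN·m
  R_B = 7w₀L/20 = 7·11·6/20 = 231/10 kN
  M_B = -w₀L²/20 = -11·6²/20 = -99/5 kN·m
Superposition: R_A = 1111/90 kN, M_A = 253/15 kN·m, R_B = 1859/90 kN, M_B = -99/5 kN·m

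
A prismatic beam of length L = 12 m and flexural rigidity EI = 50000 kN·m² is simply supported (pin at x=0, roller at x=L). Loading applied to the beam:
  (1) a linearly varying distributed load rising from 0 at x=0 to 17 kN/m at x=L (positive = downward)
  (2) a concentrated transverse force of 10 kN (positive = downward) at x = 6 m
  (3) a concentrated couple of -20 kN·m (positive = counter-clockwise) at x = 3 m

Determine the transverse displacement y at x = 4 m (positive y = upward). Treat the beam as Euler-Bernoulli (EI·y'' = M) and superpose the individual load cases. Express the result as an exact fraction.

y(4) = -1769/37500 m

Load 1 — triangular load w₀=17 kN/m (0→w₀ over full span):
  y_1 = -w₀x(7L⁴-10L²x²+3x⁴)/(360LEI) = -17·4·(7·12⁴-10·12²·4²+3·4⁴)/(360·12·50000) = -1088/28125 m
Load 2 — point force P=10 kN at a=6 m (b=L-a=6):
  y_2 = -Pbx(L²-b²-x²)/(6LEI)  [x≤a] = -10·6·4·(12²-6²-4²)/(6·12·50000) = -23/3750 m
Load 3 — applied couple M₀=-20 kN·m at a=3 m (b=L-a=9):
  y_3 = (M₀x³/(6L)-M₀(x-a)²/2+C₁x)/EI  [x>a] with C₁=M₀(3b²-L²)/(6L)=-55/2 = ((-20)·4³/(6·12)-(-20)·(4-3)²/2+(-55/2)·4)/50000 = -53/22500 m
Superposition: y = Σ y_i = -1769/37500 m ≈ -0.047173 m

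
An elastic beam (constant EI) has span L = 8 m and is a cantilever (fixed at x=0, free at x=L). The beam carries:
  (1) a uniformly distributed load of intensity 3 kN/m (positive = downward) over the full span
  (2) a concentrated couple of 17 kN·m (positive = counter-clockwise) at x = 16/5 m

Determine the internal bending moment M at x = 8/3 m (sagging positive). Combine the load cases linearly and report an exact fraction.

Load 1 — uniform load w=3 kN/m over full span:
  M_1 = -w(L-x)²/2 = -3·(8-(8/3))²/2 = -128/3 kN·m
Load 2 — applied couple M₀=17 kN·m at a=16/5 m (b=L-a=24/5):
  M_2 = M₀  [x≤a] = 17 = 17 kN·m
Superposition: M = Σ M_i = -77/3 kN·m ≈ -25.666667 kN·m

M(8/3) = -77/3 kN·m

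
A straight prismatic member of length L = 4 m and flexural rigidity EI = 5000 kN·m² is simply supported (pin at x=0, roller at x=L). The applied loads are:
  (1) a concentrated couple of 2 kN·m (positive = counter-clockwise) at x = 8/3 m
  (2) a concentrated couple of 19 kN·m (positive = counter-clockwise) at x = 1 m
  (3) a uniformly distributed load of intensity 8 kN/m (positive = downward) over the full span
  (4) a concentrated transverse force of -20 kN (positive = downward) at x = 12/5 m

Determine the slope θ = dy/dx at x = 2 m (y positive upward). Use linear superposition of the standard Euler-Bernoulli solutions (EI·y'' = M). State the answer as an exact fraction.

θ(2) = 2231/9000000 rad

Load 1 — applied couple M₀=2 kN·m at a=8/3 m (b=L-a=4/3):
  θ_1 = (M₀x²/(2L)+C₁)/EI  [x≤a] with C₁=M₀(3b²-L²)/(6L)=-8/9 = (2·2²/(2·4)+(-8/9))/5000 = 1/45000 rad
Load 2 — applied couple M₀=19 kN·m at a=1 m (b=L-a=3):
  θ_2 = (M₀x²/(2L)-M₀(x-a)+C₁)/EI  [x>a] with C₁=M₀(3b²-L²)/(6L)=209/24 = (19·2²/(2·4)-19·(2-1)+(209/24))/5000 = -19/120000 rad
Load 3 — uniform load w=8 kN/m over full span:
  θ_3 = -w(L³-6Lx²+4x³)/(24EI) = -8·(4³-6·4·2²+4·2³)/(24·5000) = 0 rad
Load 4 — point force P=-20 kN at a=12/5 m (b=L-a=8/5):
  θ_4 = -Pb(L²-b²-3x²)/(6LEI)  [x≤a] = -(-20)·(8/5)·(4²-(8/5)²-3·2²)/(6·4·5000) = 6/15625 rad
Superposition: θ = Σ θ_i = 2231/9000000 rad ≈ 0.000248 rad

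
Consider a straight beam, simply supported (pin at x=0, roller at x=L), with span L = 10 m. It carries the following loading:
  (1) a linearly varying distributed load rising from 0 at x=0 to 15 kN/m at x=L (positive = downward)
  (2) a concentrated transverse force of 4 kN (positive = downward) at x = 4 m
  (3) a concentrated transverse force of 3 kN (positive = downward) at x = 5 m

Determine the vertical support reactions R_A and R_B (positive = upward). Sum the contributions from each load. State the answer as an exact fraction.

R_A = 289/10 kN, R_B = 531/10 kN

Load 1 — triangular load w₀=15 kN/m (0→w₀ over full span):
  R_A = w₀L/6 = 15·10/6 = 25 kN
  R_B = w₀L/3 = 15·10/3 = 50 kN
Load 2 — point force P=4 kN at a=4 m (b=L-a=6):
  R_A = Pb/L = 4·6/10 = 12/5 kN
  R_B = Pa/L = 4·4/10 = 8/5 kN
Load 3 — point force P=3 kN at a=5 m (b=L-a=5):
  R_A = Pb/L = 3·5/10 = 3/2 kN
  R_B = Pa/L = 3·5/10 = 3/2 kN
Superposition: R_A = 289/10 kN, R_B = 531/10 kN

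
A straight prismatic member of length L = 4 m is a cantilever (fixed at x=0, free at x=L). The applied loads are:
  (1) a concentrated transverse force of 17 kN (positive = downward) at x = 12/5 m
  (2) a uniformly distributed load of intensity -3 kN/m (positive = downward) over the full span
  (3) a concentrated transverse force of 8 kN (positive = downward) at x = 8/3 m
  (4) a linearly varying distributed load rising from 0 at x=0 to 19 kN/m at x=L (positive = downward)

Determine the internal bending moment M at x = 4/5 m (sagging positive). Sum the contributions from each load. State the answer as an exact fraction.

Load 1 — point force P=17 kN at a=12/5 m (b=L-a=8/5):
  M_1 = -P(a-x)  [x≤a] = -17·((12/5)-(4/5)) = -136/5 kN·m
Load 2 — uniform load w=-3 kN/m over full span:
  M_2 = -w(L-x)²/2 = -(-3)·(4-(4/5))²/2 = 384/25 kN·m
Load 3 — point force P=8 kN at a=8/3 m (b=L-a=4/3):
  M_3 = -P(a-x)  [x≤a] = -8·((8/3)-(4/5)) = -224/15 kN·m
Load 4 — triangular load w₀=19 kN/m (0→w₀ over full span):
  M_4 = w₀Lx/2 - w₀L²/3 - w₀x³/(6L) = 19·4·(4/5)/2 - 19·4²/3 - 19·(4/5)³/(6·4) = -26752/375 kN·m
Superposition: M = Σ M_i = -12264/125 kN·m ≈ -98.112000 kN·m

M(4/5) = -12264/125 kN·m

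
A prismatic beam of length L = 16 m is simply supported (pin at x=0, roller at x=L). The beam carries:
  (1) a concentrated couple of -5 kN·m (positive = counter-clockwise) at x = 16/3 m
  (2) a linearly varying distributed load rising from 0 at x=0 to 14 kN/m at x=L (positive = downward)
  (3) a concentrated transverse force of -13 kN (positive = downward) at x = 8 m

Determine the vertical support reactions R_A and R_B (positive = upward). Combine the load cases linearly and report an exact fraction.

R_A = 1465/48 kN, R_B = 3287/48 kN

Load 1 — applied couple M₀=-5 kN·m at a=16/3 m (b=L-a=32/3):
  R_A = M₀/L = (-5)/16 = -5/16 kN
  R_B = -M₀/L = -(-5)/16 = 5/16 kN
Load 2 — triangular load w₀=14 kN/m (0→w₀ over full span):
  R_A = w₀L/6 = 14·16/6 = 112/3 kN
  R_B = w₀L/3 = 14·16/3 = 224/3 kN
Load 3 — point force P=-13 kN at a=8 m (b=L-a=8):
  R_A = Pb/L = (-13)·8/16 = -13/2 kN
  R_B = Pa/L = (-13)·8/16 = -13/2 kN
Superposition: R_A = 1465/48 kN, R_B = 3287/48 kN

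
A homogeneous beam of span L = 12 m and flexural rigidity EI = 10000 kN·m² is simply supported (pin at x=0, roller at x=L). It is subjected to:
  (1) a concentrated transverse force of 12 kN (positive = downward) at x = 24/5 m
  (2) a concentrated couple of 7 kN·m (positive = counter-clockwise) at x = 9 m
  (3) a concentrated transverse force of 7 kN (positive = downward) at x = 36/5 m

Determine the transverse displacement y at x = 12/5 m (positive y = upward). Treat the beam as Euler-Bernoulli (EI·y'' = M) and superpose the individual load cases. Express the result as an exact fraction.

y(12/5) = -100953/2500000 m

Load 1 — point force P=12 kN at a=24/5 m (b=L-a=36/5):
  y_1 = -Pbx(L²-b²-x²)/(6LEI)  [x≤a] = -12·(36/5)·(12/5)·(12²-(36/5)²-(12/5)²)/(6·12·10000) = -1944/78125 m
Load 2 — applied couple M₀=7 kN·m at a=9 m (b=L-a=3):
  y_2 = (M₀x³/(6L)+C₁x)/EI  [x≤a] with C₁=M₀(3b²-L²)/(6L)=-91/8 = (7·(12/5)³/(6·12)+(-91/8)·(12/5))/10000 = -6489/2500000 m
Load 3 — point force P=7 kN at a=36/5 m (b=L-a=24/5):
  y_3 = -Pbx(L²-b²-x²)/(6LEI)  [x≤a] = -7·(24/5)·(12/5)·(12²-(24/5)²-(12/5)²)/(6·12·10000) = -1008/78125 m
Superposition: y = Σ y_i = -100953/2500000 m ≈ -0.040381 m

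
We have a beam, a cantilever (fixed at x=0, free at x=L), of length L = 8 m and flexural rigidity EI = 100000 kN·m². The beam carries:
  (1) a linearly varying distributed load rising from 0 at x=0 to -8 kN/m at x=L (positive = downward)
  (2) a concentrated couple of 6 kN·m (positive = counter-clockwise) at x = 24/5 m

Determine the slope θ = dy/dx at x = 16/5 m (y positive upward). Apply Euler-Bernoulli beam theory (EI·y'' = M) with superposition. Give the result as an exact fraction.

Load 1 — triangular load w₀=-8 kN/m (0→w₀ over full span):
  θ_1 = (w₀Lx²/4-w₀L²x/3-w₀x⁴/(24L))/EI = ((-8)·8·(16/5)²/4-(-8)·8²·(16/5)/3-(-8)·(16/5)⁴/(24·8))/100000 = 7552/1953125 rad
Load 2 — applied couple M₀=6 kN·m at a=24/5 m (b=L-a=16/5):
  θ_2 = M₀x/EI  [x≤a] = 6·(16/5)/100000 = 3/15625 rad
Superposition: θ = Σ θ_i = 7927/1953125 rad ≈ 0.004059 rad

θ(16/5) = 7927/1953125 rad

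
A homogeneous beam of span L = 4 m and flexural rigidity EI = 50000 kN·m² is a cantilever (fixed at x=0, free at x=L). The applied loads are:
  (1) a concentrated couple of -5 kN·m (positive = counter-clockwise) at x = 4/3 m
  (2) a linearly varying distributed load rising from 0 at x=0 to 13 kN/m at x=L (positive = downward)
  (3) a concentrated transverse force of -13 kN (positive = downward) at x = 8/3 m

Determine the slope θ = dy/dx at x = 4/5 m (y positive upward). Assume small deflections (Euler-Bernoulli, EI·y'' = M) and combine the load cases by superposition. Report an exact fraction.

Load 1 — applied couple M₀=-5 kN·m at a=4/3 m (b=L-a=8/3):
  θ_1 = M₀x/EI  [x≤a] = (-5)·(4/5)/50000 = -1/12500 rad
Load 2 — triangular load w₀=13 kN/m (0→w₀ over full span):
  θ_2 = (w₀Lx²/4-w₀L²x/3-w₀x⁴/(24L))/EI = (13·4·(4/5)²/4-13·4²·(4/5)/3-13·(4/5)⁴/(24·4))/50000 = -11063/11718750 rad
Load 3 — point force P=-13 kN at a=8/3 m (b=L-a=4/3):
  θ_3 = -Px(2a-x)/(2EI)  [x≤a] = -(-13)·(4/5)·(2·(8/3)-(4/5))/(2·50000) = 221/468750 rad
Superposition: θ = Σ θ_i = -4317/7812500 rad ≈ -0.000553 rad

θ(4/5) = -4317/7812500 rad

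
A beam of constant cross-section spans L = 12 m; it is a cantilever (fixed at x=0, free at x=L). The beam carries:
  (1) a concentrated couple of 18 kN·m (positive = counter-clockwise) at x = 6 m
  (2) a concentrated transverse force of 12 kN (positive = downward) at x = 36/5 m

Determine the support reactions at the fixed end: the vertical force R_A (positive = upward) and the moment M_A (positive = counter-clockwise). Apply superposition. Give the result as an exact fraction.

R_A = 12 kN, M_A = 342/5 kN·m

Load 1 — applied couple M₀=18 kN·m at a=6 m (b=L-a=6):
  R_A = 0 kN
  M_A = -M₀ = -18 kN·m
Load 2 — point force P=12 kN at a=36/5 m (b=L-a=24/5):
  R_A = P = 12 kN
  M_A = Pa = 12·(36/5) = 432/5 kN·m
Superposition: R_A = 12 kN, M_A = 342/5 kN·m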